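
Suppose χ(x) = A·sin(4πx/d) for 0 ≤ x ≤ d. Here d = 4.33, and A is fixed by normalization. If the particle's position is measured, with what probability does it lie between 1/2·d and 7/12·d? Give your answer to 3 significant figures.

P ≈ 0.0489

The probability is P = ∫ |χ|² dx over [1/2·d, 7/12·d].
With A² fixed by ∫|χ|² = 1, i.e. A² = (d/2)^(−1), substitute and integrate.
In terms of u = x/d (A² and the length scale cancel between numerator and denominator), P = [∫_{1/2}^{7/12} sin(4·π·u)^2 du] / [∫_{0}^{1} sin(4·π·u)^2 du].
Using ∫ sin(4·π·u)^2 du = u/2 - sin(4·π·u)·cos(4·π·u)/(8·π), the numerator is -√(3)/(32·π) + 1/24 and the denominator is 1/2.
Evaluating gives P = (-√(3)/16 + π/12)/π.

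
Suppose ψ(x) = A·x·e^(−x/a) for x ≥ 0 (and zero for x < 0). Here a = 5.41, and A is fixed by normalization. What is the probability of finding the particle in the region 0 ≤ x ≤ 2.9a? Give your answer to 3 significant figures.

|ψ|² is the probability density, so P = ∫_{0}^{2.9a} |ψ|² dx.
Since A² = 1/(a^3/4), this is the region integral divided by the full normalization integral.
Substituting u = x/a, A² and the length scale cancel in the ratio: P = ∫_{0}^{2.9} u^2·e^(-2·u) du / ∫_{0}^{∞} u^2·e^(-2·u) du.
Using ∫ u^2·e^(-2·u) du = -(2·u^2 + 2·u + 1)·e^(-2·u)/4, the numerator is 1/4 - 1181·e^(-29/5)/200 and the denominator is 1/4.
The result is P = 0.9285.

P ≈ 0.928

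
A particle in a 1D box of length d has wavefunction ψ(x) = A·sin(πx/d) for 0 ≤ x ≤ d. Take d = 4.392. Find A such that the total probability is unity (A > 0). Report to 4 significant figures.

A ≈ 0.6748

Normalization requires ∫|ψ|² dx = 1, integrated from 0 to d.
The integral (without the A² prefactor) comes out to d/2.
With d = 4.392: A² = 0.45537 and A = 0.67481.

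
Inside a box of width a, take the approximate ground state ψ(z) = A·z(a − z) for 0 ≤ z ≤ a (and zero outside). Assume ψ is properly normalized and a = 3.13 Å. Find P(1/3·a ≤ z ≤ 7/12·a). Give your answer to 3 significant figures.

P = ∫_{1/3·a}^{7/12·a} |ψ(z)|² dz.
Since A² = 1/(a^5/30), this is the region integral divided by the full normalization integral.
Let u = z/a; then A² and the length scale cancel, so P = ∫_{1/3}^{7/12} u^2·(1 - u)^2 du ÷ ∫_{0}^{1} u^2·(1 - u)^2 du.
An antiderivative of u^2·(1 - u)^2 is u^3·(6·u^2 - 15·u + 10)/30; evaluating from 1/3 to 7/12 gives ≈ 0.014783, while the full integral is 1/30.
Taking the ratio, P = 0.4435.

P ≈ 0.444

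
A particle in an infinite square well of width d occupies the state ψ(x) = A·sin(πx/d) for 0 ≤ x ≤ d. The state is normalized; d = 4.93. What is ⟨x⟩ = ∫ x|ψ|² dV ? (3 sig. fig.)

⟨x⟩ ≈ 2.47

The expectation value is the |ψ|²-weighted average of x: ∫ x|ψ|² dx.
With ∫₀^d sin²(nπx/d) dx = d/2, the ratio of the moment integral to the normalization integral gives ⟨x⟩ = d/2.
With d = 4.93, ⟨x⟩ = 2.465.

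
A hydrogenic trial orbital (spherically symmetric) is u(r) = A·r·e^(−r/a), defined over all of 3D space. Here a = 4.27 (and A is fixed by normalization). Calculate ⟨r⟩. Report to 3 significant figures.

⟨r⟩ ≈ 10.7

⟨r⟩ = ∫ r |u|² 4πr² dr over the full domain.
Since the A² factors cancel between numerator and denominator, ⟨r⟩ = 5·a/2.
Putting a = 4.27 gives 10.68.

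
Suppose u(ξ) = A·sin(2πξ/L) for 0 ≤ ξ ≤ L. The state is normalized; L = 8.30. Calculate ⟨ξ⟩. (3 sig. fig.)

By definition ⟨ξ⟩ = ∫ ξ |u(ξ)|² dξ.
With ∫₀^L sin²(nπξ/L) dξ = L/2, evaluating both integrals, ⟨ξ⟩ = L/2.
Putting L = 8.30 gives 4.150.

⟨ξ⟩ ≈ 4.15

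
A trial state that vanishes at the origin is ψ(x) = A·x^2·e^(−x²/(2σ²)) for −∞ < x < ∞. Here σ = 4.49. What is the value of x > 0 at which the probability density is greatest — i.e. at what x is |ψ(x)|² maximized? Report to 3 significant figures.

Differentiate |ψ(x)|² with respect to x and set to zero.
Solving yields x = √(2)·σ.
With σ = 4.49, the value of x > 0 at which the probability density is greatest is 6.350.

x ≈ 6.35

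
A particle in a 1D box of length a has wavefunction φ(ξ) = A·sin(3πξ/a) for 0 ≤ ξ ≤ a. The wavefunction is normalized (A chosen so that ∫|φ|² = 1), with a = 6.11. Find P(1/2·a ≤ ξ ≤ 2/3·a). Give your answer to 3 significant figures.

P ≈ 0.167

The probability is P = ∫ |φ|² dξ over [1/2·a, 2/3·a].
Since A² = 1/(a/2), this is the region integral divided by the full normalization integral.
Substituting u = ξ/a, A² and the length scale cancel in the ratio: P = ∫_{1/2}^{2/3} sin(3·π·u)^2 du / ∫_{0}^{1} sin(3·π·u)^2 du.
Using ∫ sin(3·π·u)^2 du = u/2 - sin(6·π·u)/(12·π), the numerator is 1/12 and the denominator is 1/2.
The result is P = 1/6.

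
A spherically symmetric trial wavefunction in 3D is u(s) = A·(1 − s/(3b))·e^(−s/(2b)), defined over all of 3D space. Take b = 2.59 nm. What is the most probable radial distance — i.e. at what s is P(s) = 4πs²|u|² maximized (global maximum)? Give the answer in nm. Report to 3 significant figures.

Set d/ds [P(s) = 4πs²|u|²] = 0 and solve for s > 0.
This gives s = b.
With b = 2.59, the most probable radial distance is 2.590 nm.

s ≈ 2.59 nm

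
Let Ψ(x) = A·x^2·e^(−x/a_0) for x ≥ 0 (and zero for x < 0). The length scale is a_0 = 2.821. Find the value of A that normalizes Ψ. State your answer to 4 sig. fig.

A ≈ 0.08639

The normalization condition is ∫|Ψ|² dx = 1 from 0 to ∞.
Using ∫₀^∞ xⁿ e^(−αx) dx = n!/αⁿ⁺¹, carrying out the integral gives A² · 3·a_0^5/4.
Setting this equal to 1 gives A² = 1/(3·a_0^5/4).
Substituting a_0 = 2.821 gives A² = 0.0074632, so A = 0.086390.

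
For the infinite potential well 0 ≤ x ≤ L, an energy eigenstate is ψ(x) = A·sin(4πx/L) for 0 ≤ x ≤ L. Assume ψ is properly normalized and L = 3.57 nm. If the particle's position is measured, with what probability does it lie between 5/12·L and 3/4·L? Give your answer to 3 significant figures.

P ≈ 0.299

P = ∫_{5/12·L}^{3/4·L} |ψ(x)|² dx.
With A² fixed by ∫|ψ|² = 1, i.e. A² = (L/2)^(−1), substitute and integrate.
Let u = x/L; then A² and the length scale cancel, so P = ∫_{5/12}^{3/4} sin(4·π·u)^2 du ÷ ∫_{0}^{1} sin(4·π·u)^2 du.
An antiderivative of sin(4·π·u)^2 is u/2 - sin(4·π·u)·cos(4·π·u)/(8·π); evaluating from 5/12 to 3/4 gives -√(3)/(32·π) + 1/6, while the full integral is 1/2.
This works out to P = (-√(3)/16 + π/3)/π.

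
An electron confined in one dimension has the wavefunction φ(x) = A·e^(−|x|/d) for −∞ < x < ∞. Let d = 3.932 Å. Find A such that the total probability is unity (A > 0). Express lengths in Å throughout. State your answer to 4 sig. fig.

A ≈ 0.5043 Å^(-1/2)

Normalization requires ∫|φ|² dx = 1, integrated from −∞ to ∞.
With φ = A·e^(−|x|/d), the integral evaluates to A²·[d].
Hence A² = 1/[d].
Plugging in d = 3.932 yields A = 0.50430.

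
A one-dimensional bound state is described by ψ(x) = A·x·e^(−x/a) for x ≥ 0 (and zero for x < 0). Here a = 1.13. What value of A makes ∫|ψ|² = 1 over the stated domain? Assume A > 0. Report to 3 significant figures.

Require ∫ |ψ|² dx = 1 over the whole domain.
Recall ∫₀^∞ x^m e^(−x/β) dx = m!·β^(m+1), with ψ = A·x·e^(−x/a), the integral evaluates to A²·[a^3/4].
Setting this equal to 1 gives A² = 1/(a^3/4).
Plugging in a = 1.13 yields A = 1.665.

A ≈ 1.66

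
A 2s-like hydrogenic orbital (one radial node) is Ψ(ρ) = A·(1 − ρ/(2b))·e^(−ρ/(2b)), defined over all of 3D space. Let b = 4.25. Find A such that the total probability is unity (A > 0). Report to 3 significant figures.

A ≈ 0.0228

The normalization condition is ∫|Ψ|² 4πρ² dρ = 1 from 0 to ∞.
(Spherical symmetry: dV = 4πρ² dρ.)
∫|Ψ|² 4πρ² dρ = A²·(8·π·b^3).
So A² = (8·π·b^3)^(−1).
With b = 4.25: A² = 0.0005183 and A = 0.02277.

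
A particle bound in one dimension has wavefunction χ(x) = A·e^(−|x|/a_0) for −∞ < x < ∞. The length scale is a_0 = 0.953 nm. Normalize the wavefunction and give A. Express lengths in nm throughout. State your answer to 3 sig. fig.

A ≈ 1.02 nm^(-1/2)

We need A² ∫|f|² dx = 1, taking the integral from −∞ to ∞.
Using ∫₀^∞ xⁿ e^(−αx) dx = n!/αⁿ⁺¹, with χ = A·e^(−|x|/a_0), the integral evaluates to A²·[a_0].
With a_0 = 0.953: A² = 1.049 and A = 1.024.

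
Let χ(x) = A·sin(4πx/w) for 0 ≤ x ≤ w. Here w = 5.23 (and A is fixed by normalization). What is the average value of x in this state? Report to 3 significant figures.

⟨x⟩ ≈ 2.62

The expectation value is the |χ|²-weighted average of x: ∫ x|χ|² dx.
Using sin²θ = (1 − cos 2θ)/2, evaluating both integrals, ⟨x⟩ = w/2.
Putting w = 5.23 gives 2.615.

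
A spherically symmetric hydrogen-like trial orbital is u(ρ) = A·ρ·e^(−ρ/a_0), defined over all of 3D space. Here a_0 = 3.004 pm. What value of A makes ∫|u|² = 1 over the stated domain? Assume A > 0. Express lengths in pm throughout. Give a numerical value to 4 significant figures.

A ≈ 0.02083 pm^(-5/2)

Normalization requires ∫|u|² 4πρ² dρ = 1, integrated from 0 to ∞.
Recall ∫₀^∞ ρ^m e^(−ρ/β) dρ = m!·β^(m+1), the integral (without the A² prefactor) comes out to 3·π·a_0^5.
Substituting a_0 = 3.004 gives A² = 0.00043374, so A = 0.020826.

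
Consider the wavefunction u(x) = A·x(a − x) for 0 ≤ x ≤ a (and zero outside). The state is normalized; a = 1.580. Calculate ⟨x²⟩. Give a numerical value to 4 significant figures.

⟨x^2⟩ ≈ 0.7133

By definition ⟨x²⟩ = ∫ x^2 |u(x)|² dx.
Expanding the polynomial and integrating term by term, since the A² factors cancel between numerator and denominator, ⟨x²⟩ = 2·a^2/7.
Putting a = 1.580 gives 0.71326.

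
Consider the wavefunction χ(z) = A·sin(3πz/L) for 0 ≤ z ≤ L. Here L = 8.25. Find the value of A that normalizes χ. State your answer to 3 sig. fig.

A ≈ 0.492

The normalization condition is ∫|χ|² dz = 1 from 0 to L.
With ∫₀^L sin²(nπz/L) dz = L/2, carrying out the integral gives A² · L/2.
Hence A² = 1/[L/2].
With L = 8.25: A² = 0.2424 and A = 0.4924.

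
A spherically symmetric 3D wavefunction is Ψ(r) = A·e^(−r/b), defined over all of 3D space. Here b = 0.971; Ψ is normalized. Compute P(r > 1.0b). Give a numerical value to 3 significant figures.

P = ∫ |Ψ|² 4πr² dr over r > 1.0b.
A² is fixed by ∫₀^∞ 4πr²|Ψ|² dr = 1, i.e. A² = (π·b^3)^(−1).
In terms of u = r/b (A², 4π and the length scale all cancel between numerator and denominator), P = [∫_{1.0}^{∞} u^2·e^(-2·u) du] / [∫_{0}^{∞} u^2·e^(-2·u) du].
With ∫ u^2·e^(-2·u) du = -(2·u^2 + 2·u + 1)·e^(-2·u)/4 + C, the region integral is 5·e^(-2)/4 and the full one is 1/4.
The region integral divided by the full integral gives P = 0.6767.

P ≈ 0.677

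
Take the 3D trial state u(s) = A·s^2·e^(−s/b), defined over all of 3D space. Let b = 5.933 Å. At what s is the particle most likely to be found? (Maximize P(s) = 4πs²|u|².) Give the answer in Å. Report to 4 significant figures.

The maximum of P(s) = 4πs²|u|² occurs where its derivative vanishes.
This gives s = 3·b.
With b = 5.933, the most probable radial distance is 17.799 Å.

s ≈ 17.80 Å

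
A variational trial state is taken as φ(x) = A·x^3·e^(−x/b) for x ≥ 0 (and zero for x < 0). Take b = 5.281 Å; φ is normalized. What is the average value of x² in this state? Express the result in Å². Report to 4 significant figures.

By definition ⟨x²⟩ = ∫ x^2 |φ(x)|² dx.
Using ∫₀^∞ xⁿ e^(−αx) dx = n!/αⁿ⁺¹, the ratio of the moment integral to the normalization integral gives ⟨x²⟩ = 14·b^2.
With b = 5.281, ⟨x^2⟩ = 390.45.

⟨x^2⟩ ≈ 390.4 Å^2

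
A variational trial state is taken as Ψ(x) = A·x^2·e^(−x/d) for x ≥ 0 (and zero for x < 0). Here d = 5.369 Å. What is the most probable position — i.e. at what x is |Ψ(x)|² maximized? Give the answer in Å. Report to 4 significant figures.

x ≈ 10.74 Å

Set d/dx [|Ψ(x)|²] = 0 and solve for x > 0.
Solving yields x = 2·d.
With d = 5.369, the most probable position is 10.738 Å.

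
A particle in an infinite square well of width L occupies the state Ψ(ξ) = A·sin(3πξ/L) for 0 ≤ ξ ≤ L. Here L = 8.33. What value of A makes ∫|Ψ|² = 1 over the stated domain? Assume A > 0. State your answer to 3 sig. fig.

Normalization requires ∫|Ψ|² dξ = 1, integrated from 0 to L.
Using sin²θ = (1 − cos 2θ)/2, ∫|Ψ|² dξ = A²·(L/2).
Setting this equal to 1 gives A² = 1/(L/2).
With L = 8.33: A² = 0.2401 and A = 0.4900.

A ≈ 0.490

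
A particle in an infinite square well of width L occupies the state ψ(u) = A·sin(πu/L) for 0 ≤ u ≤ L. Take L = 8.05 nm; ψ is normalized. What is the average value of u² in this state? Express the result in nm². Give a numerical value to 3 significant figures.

⟨u²⟩ = ∫ u^2 |ψ|² du over the full domain.
Since the A² factors cancel between numerator and denominator, ⟨u²⟩ = -L^2/(2·π^2) + L^2/3.
With L = 8.05, ⟨u^2⟩ = 18.32.

⟨u^2⟩ ≈ 18.3 nm^2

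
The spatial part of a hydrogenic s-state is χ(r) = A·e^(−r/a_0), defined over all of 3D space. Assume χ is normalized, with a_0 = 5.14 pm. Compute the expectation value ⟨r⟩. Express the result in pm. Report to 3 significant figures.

⟨r⟩ ≈ 7.71 pm

⟨r⟩ = ∫ r |χ|² 4πr² dr over the full domain.
With ∫₀^∞ r^3 e^(−αr) dr = 3!/α^4, evaluating both integrals, ⟨r⟩ = 3·a_0/2.
With a_0 = 5.14, ⟨r⟩ = 7.710.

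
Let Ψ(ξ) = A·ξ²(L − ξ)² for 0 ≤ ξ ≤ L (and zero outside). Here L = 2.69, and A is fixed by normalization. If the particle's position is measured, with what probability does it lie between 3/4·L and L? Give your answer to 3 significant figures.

The probability is P = ∫ |Ψ|² dξ over [3/4·L, L].
With A² fixed by ∫|Ψ|² = 1, i.e. A² = (L^9/630)^(−1), substitute and integrate.
Let u = ξ/L; then A² and the length scale cancel, so P = ∫_{3/4}^{1} u^4·(1 - u)^4 du ÷ ∫_{0}^{1} u^4·(1 - u)^4 du.
An antiderivative of u^4·(1 - u)^4 is u^5·(70·u^4 - 315·u^3 + 540·u^2 - 420·u + 126)/630; evaluating from 3/4 to 1 gives ≈ 0.000077662, while the full integral is 1/630.
The result is P = 0.04893.

P ≈ 0.0489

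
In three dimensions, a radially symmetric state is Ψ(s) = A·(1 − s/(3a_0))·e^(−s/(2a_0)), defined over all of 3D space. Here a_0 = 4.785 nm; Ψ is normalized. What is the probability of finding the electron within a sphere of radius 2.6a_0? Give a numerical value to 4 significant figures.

Integrate the radial probability density 4πs²|Ψ|² over s ≤ 2.6a_0.
The full normalization integral is A²·[8·π·a_0^3/3] = 1, fixing A².
Let u = s/a_0; then A², 4π and the length scale all cancel, so P = ∫_{0}^{2.6} u^2·(1 - u/3)^2·e^(-u) du ÷ ∫_{0}^{∞} u^2·(1 - u/3)^2·e^(-u) du.
Using ∫ u^2·(1 - u/3)^2·e^(-u) du = (-u^4 + 2·u^3 - 3·u^2 - 6·u - 6)·e^(-u)/9, the numerator is ≈ 0.234018 and the denominator is 2/3.
The region integral divided by the full integral gives P = 0.35103.

P ≈ 0.3510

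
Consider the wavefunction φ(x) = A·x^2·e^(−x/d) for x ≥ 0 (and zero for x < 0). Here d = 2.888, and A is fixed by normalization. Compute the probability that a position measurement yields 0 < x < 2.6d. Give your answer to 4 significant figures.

P ≈ 0.5939

|φ|² is the probability density, so P = ∫_{0}^{2.6d} |φ|² dx.
With A² fixed by ∫|φ|² = 1, i.e. A² = (3·d^5/4)^(−1), substitute and integrate.
Substituting u = x/d, A² and the length scale cancel in the ratio: P = ∫_{0}^{2.6} u^4·e^(-2·u) du / ∫_{0}^{∞} u^4·e^(-2·u) du.
An antiderivative of u^4·e^(-2·u) is -(u^4/2 + u^3 + 3·u^2/2 + 3·u/2 + 3/4)·e^(-2·u); evaluating from 0 to 2.6 gives ≈ 0.445404, while the full integral is 3/4.
This works out to P = 0.59387.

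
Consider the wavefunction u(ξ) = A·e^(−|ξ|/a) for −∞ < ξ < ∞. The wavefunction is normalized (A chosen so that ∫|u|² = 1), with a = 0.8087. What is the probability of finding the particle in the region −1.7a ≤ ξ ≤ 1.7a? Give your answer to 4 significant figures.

P = ∫_{−1.7a}^{1.7a} |u(ξ)|² dξ.
With A² fixed by ∫|u|² = 1, i.e. A² = (a)^(−1), substitute and integrate.
By symmetry take twice the ξ ≥ 0 contribution in numerator and denominator; the 2's cancel. Substituting t = ξ/a, A² and the length scale cancel in the ratio: P = ∫_{0}^{1.7} e^(-2·t) dt / ∫_{0}^{∞} e^(-2·t) dt.
With ∫ e^(-2·t) dt = -e^(-2·t)/2 + C, the region integral is 1/2 - e^(-17/5)/2 and the full one is 1/2.
Taking the ratio, P = 0.96663.

P ≈ 0.9666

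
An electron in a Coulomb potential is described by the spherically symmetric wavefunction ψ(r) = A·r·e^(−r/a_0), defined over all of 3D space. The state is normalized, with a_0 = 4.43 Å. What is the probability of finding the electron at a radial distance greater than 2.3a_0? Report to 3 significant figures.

P ≈ 0.513

With dV = 4πr²dr, the probability is ∫|ψ|² dV over r > 2.3a_0.
A² is fixed by ∫₀^∞ 4πr²|ψ|² dr = 1, i.e. A² = (3·π·a_0^5)^(−1).
In terms of u = r/a_0 (A², 4π and the length scale all cancel between numerator and denominator), P = [∫_{2.3}^{∞} u^4·e^(-2·u) du] / [∫_{0}^{∞} u^4·e^(-2·u) du].
Using ∫ u^4·e^(-2·u) du = -(u^4/2 + u^3 + 3·u^2/2 + 3·u/2 + 3/4)·e^(-2·u), the numerator is ≈ 0.38493 and the denominator is 3/4.
The region integral divided by the full integral gives P = 0.5132.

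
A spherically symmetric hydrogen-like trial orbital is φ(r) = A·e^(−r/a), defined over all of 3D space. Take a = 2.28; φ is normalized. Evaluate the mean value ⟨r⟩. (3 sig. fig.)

By definition ⟨r⟩ = ∫ r |φ(r)|² 4πr² dr.
Evaluating both integrals, ⟨r⟩ = 3·a/2.
With a = 2.28, ⟨r⟩ = 3.420.

⟨r⟩ ≈ 3.42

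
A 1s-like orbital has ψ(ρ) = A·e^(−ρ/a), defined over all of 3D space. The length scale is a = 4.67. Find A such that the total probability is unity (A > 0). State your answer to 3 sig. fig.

A ≈ 0.0559

Normalization requires ∫|ψ|² 4πρ² dρ = 1, integrated from 0 to ∞.
Recall ∫₀^∞ ρ^m e^(−ρ/β) dρ = m!·β^(m+1), the integral (without the A² prefactor) comes out to π·a^3.
Plugging in a = 4.67 yields A = 0.05590.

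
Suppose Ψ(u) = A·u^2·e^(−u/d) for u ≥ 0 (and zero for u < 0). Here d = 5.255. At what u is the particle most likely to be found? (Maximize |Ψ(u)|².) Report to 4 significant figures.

Set d/du [|Ψ(u)|²] = 0 and solve for u > 0.
Solving yields u = 2·d.
With d = 5.255, the most probable position is 10.510.

u ≈ 10.51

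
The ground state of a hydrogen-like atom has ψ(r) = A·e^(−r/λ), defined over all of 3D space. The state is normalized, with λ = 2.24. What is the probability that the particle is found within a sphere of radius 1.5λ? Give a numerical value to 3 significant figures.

P ≈ 0.577

P = ∫ |ψ|² 4πr² dr over r ≤ 1.5λ.
The full normalization integral is A²·[π·λ^3] = 1, fixing A².
Let u = r/λ; then A², 4π and the length scale all cancel, so P = ∫_{0}^{1.5} u^2·e^(-2·u) du ÷ ∫_{0}^{∞} u^2·e^(-2·u) du.
An antiderivative of u^2·e^(-2·u) is -(2·u^2 + 2·u + 1)·e^(-2·u)/4; evaluating from 0 to 1.5 gives 1/4 - 17·e^(-3)/8, while the full integral is 1/4.
Taking the ratio yields P = 0.5768.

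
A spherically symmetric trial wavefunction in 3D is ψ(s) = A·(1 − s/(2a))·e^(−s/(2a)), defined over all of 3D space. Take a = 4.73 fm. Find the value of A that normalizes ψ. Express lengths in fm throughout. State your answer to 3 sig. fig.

The normalization condition is ∫|ψ|² 4πs² ds = 1 from 0 to ∞.
The integral (without the A² prefactor) comes out to 8·π·a^3.
Hence A² = 1/[8·π·a^3].
With a = 4.73: A² = 0.0003760 and A = 0.01939.

A ≈ 0.0194 fm^(-3/2)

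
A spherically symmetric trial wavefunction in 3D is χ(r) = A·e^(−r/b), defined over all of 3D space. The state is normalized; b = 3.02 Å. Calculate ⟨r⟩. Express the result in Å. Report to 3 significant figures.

By definition ⟨r⟩ = ∫ r |χ(r)|² 4πr² dr.
Recall ∫₀^∞ r^m e^(−r/β) dr = m!·β^(m+1), the ratio of the moment integral to the normalization integral gives ⟨r⟩ = 3·b/2.
Putting b = 3.02 gives 4.530.

⟨r⟩ ≈ 4.53 Å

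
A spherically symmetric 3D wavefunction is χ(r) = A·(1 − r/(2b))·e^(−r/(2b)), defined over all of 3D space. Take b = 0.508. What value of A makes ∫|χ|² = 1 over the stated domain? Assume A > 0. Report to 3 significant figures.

A ≈ 0.551

Normalization requires ∫|χ|² 4πr² dr = 1, integrated from 0 to ∞.
With χ = A·(1 − r/(2b))·e^(−r/(2b)), the integral evaluates to A²·[8·π·b^3].
Setting this equal to 1 gives A² = 1/(8·π·b^3).
With b = 0.508: A² = 0.3035 and A = 0.5509.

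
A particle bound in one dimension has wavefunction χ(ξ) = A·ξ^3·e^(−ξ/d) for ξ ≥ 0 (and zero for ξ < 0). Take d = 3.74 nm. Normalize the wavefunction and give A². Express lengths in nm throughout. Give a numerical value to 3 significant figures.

A^2 ≈ 0.0000174 nm^(-7)

Normalization requires ∫|χ|² dξ = 1, integrated from 0 to ∞.
∫|χ|² dξ = A²·(45·d^7/8).
Hence A² = 1/[45·d^7/8].
Substituting d = 3.74 gives A² = 0.00001737, so A = 0.004168.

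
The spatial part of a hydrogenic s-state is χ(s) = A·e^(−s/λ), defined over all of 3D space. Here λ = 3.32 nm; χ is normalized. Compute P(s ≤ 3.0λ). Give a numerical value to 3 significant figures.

P = ∫ |χ|² 4πs² ds over s ≤ 3.0λ.
A² is fixed by ∫₀^∞ 4πs²|χ|² ds = 1, i.e. A² = (π·λ^3)^(−1).
Substituting u = s/λ, A², 4π and the length scale all cancel in the ratio: P = ∫_{0}^{3.0} u^2·e^(-2·u) du / ∫_{0}^{∞} u^2·e^(-2·u) du.
An antiderivative of u^2·e^(-2·u) is -(2·u^2 + 2·u + 1)·e^(-2·u)/4; evaluating from 0 to 3.0 gives 1/4 - 25·e^(-6)/4, while the full integral is 1/4.
This evaluates to P = 0.9380.

P ≈ 0.938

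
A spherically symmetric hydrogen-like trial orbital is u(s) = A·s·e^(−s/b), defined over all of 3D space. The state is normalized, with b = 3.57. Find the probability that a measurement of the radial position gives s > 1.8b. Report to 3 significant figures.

P = ∫ |u|² 4πs² ds over s > 1.8b.
Normalization gives A² = 1/(3·π·b^5).
Let t = s/b; then A², 4π and the length scale all cancel, so P = ∫_{1.8}^{∞} t^4·e^(-2·t) dt ÷ ∫_{0}^{∞} t^4·e^(-2·t) dt.
Using ∫ t^4·e^(-2·t) dt = -(t^4/2 + t^3 + 3·t^2/2 + 3·t/2 + 3/4)·e^(-2·t), the numerator is ≈ 0.52983 and the denominator is 3/4.
This evaluates to P = 0.7064.

P ≈ 0.706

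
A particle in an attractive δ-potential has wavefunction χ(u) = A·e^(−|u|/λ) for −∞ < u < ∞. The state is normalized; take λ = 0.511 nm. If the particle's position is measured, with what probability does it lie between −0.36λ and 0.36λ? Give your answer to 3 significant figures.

P ≈ 0.513

P = ∫_{−0.36λ}^{0.36λ} |χ(u)|² du.
The normalization integral ∫|χ|²du over the whole domain equals λ·A², and A² cancels in the ratio.
By symmetry take twice the u ≥ 0 contribution in numerator and denominator; the 2's cancel. Let t = u/λ; then A² and the length scale cancel, so P = ∫_{0}^{0.36} e^(-2·t) dt ÷ ∫_{0}^{∞} e^(-2·t) dt.
Using ∫ e^(-2·t) dt = -e^(-2·t)/2, the numerator is 1/2 - e^(-18/25)/2 and the denominator is 1/2.
Taking the ratio, P = 0.5132.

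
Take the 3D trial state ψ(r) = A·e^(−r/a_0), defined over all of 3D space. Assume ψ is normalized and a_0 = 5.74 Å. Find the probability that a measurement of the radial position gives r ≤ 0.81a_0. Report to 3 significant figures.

With dV = 4πr²dr, the probability is ∫|ψ|² dV over r ≤ 0.81a_0.
The full normalization integral is A²·[π·a_0^3] = 1, fixing A².
Substituting u = r/a_0, A², 4π and the length scale all cancel in the ratio: P = ∫_{0}^{0.81} u^2·e^(-2·u) du / ∫_{0}^{∞} u^2·e^(-2·u) du.
With ∫ u^2·e^(-2·u) du = -(2·u^2 + 2·u + 1)·e^(-2·u)/4 + C, the region integral is ≈ 0.055456 and the full one is 1/4.
This evaluates to P = 0.2218.

P ≈ 0.222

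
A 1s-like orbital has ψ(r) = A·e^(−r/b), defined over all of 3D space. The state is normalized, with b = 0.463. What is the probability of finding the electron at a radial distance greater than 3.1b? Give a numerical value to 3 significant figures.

Integrate the radial probability density 4πr²|ψ|² over r > 3.1b.
The full normalization integral is A²·[π·b^3] = 1, fixing A².
In terms of u = r/b (A², 4π and the length scale all cancel between numerator and denominator), P = [∫_{3.1}^{∞} u^2·e^(-2·u) du] / [∫_{0}^{∞} u^2·e^(-2·u) du].
An antiderivative of u^2·e^(-2·u) is -(2·u^2 + 2·u + 1)·e^(-2·u)/4; evaluating from 3.1 to ∞ gives 1321·e^(-31/5)/200, while the full integral is 1/4.
Taking the ratio yields P = 0.05362.

P ≈ 0.0536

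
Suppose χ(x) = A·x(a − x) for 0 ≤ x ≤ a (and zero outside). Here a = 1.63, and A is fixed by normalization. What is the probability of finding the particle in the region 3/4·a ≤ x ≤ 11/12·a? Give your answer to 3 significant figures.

The probability is P = ∫ |χ|² dx over [3/4·a, 11/12·a].
Since A² = 1/(a^5/30), this is the region integral divided by the full normalization integral.
In terms of u = x/a (A² and the length scale cancel between numerator and denominator), P = [∫_{3/4}^{11/12} u^2·(1 - u)^2 du] / [∫_{0}^{1} u^2·(1 - u)^2 du].
Using ∫ u^2·(1 - u)^2 du = u^3·(6·u^2 - 15·u + 10)/30, the numerator is ≈ 0.0032809 and the denominator is 1/30.
The result is P = 0.09843.

P ≈ 0.0984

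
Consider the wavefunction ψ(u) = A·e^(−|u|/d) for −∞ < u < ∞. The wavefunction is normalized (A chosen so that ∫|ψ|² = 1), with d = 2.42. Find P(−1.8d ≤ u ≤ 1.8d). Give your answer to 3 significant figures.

P ≈ 0.973

P = ∫_{−1.8d}^{1.8d} |ψ(u)|² du.
The normalization integral ∫|ψ|²du over the whole domain equals d·A², and A² cancels in the ratio.
By symmetry take twice the u ≥ 0 contribution in numerator and denominator; the 2's cancel. Let t = u/d; then A² and the length scale cancel, so P = ∫_{0}^{1.8} e^(-2·t) dt ÷ ∫_{0}^{∞} e^(-2·t) dt.
Using ∫ e^(-2·t) dt = -e^(-2·t)/2, the numerator is 1/2 - e^(-18/5)/2 and the denominator is 1/2.
Evaluating gives P = 0.9727.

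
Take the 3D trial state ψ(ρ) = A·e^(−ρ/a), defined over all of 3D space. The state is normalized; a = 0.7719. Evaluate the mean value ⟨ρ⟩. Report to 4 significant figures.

By definition ⟨ρ⟩ = ∫ ρ |ψ(ρ)|² 4πρ² dρ.
With ∫₀^∞ ρ^3 e^(−αρ) dρ = 3!/α^4, since the A² factors cancel between numerator and denominator, ⟨ρ⟩ = 3·a/2.
With a = 0.7719, ⟨ρ⟩ = 1.1579.

⟨ρ⟩ ≈ 1.158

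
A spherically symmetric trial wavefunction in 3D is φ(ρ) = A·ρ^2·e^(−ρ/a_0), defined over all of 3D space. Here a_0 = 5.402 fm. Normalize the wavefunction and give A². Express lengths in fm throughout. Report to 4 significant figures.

A^2 ≈ 1.054E-7 fm^(-7)

We need A² ∫|f|² 4πρ² dρ = 1, taking the integral from 0 to ∞.
The angular integral contributes 4π, leaving ∫₀^∞ ρ²|φ|² dρ.
Recall ∫₀^∞ ρ^m e^(−ρ/β) dρ = m!·β^(m+1), ∫|φ|² 4πρ² dρ = A²·(45·π·a_0^7/2).
Setting this equal to 1 gives A² = 1/(45·π·a_0^7/2).
With a_0 = 5.402: A² = 1.0539E-7 and A = 0.00032463.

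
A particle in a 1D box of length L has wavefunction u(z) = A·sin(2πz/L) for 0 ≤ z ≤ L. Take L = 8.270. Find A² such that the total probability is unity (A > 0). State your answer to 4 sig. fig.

A^2 ≈ 0.2418

We need A² ∫|f|² dz = 1, taking the integral from 0 to L.
With ∫₀^L sin²(nπz/L) dz = L/2, the integral (without the A² prefactor) comes out to L/2.
Substituting L = 8.270 gives A² = 0.24184, so A = 0.49177.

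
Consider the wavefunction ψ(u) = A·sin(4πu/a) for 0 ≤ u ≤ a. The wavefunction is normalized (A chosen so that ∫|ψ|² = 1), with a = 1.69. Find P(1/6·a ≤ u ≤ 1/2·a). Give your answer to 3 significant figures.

P = ∫_{1/6·a}^{1/2·a} |ψ(u)|² du.
With A² fixed by ∫|ψ|² = 1, i.e. A² = (a/2)^(−1), substitute and integrate.
Let t = u/a; then A² and the length scale cancel, so P = ∫_{1/6}^{1/2} sin(4·π·t)^2 dt ÷ ∫_{0}^{1} sin(4·π·t)^2 dt.
With ∫ sin(4·π·t)^2 dt = t/2 - sin(4·π·t)·cos(4·π·t)/(8·π) + C, the region integral is -√(3)/(32·π) + 1/6 and the full one is 1/2.
Taking the ratio, P = (-√(3)/16 + π/3)/π.

P ≈ 0.299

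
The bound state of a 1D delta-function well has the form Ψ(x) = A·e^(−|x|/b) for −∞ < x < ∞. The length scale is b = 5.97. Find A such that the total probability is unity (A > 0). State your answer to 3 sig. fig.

A ≈ 0.409

We need A² ∫|f|² dx = 1, taking the integral from −∞ to ∞.
The integral (without the A² prefactor) comes out to b.
Hence A² = 1/[b].
With b = 5.97: A² = 0.1675 and A = 0.4093.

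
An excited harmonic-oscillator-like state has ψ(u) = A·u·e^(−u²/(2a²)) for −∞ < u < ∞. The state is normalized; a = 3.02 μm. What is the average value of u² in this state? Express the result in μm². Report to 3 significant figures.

⟨u²⟩ = ∫ u^2 |ψ|² du over the full domain.
Using the Gaussian integral ∫_{−∞}^{∞} e^(−αu²) du = √(π/α), the ratio of the moment integral to the normalization integral gives ⟨u²⟩ = 3·a^2/2.
Putting a = 3.02 gives 13.68.

⟨u^2⟩ ≈ 13.7 μm^2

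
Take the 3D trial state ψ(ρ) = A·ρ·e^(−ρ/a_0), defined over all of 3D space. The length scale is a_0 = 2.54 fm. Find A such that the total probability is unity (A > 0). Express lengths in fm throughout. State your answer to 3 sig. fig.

A ≈ 0.0317 fm^(-5/2)

Require ∫ |ψ|² 4πρ² dρ = 1 over the whole domain.
In 3D with spherical symmetry the volume element is 4πρ² dρ.
With ψ = A·ρ·e^(−ρ/a_0), the integral evaluates to A²·[3·π·a_0^5].
Hence A² = 1/[3·π·a_0^5].
Substituting a_0 = 2.54 gives A² = 0.001004, so A = 0.03168.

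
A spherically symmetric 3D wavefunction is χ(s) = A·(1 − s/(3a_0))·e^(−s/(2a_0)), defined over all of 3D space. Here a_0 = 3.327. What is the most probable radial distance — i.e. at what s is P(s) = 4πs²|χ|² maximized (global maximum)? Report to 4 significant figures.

s ≈ 3.327

The maximum of P(s) = 4πs²|χ|² occurs where its derivative vanishes.
Solving yields s = a_0.
With a_0 = 3.327, the most probable radial distance is 3.3270.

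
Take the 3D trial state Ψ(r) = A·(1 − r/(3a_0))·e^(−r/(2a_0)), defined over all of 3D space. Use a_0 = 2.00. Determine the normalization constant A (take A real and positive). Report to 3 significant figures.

Normalization requires ∫|Ψ|² 4πr² dr = 1, integrated from 0 to ∞.
(Spherical symmetry: dV = 4πr² dr.)
Recall ∫₀^∞ r^m e^(−r/β) dr = m!·β^(m+1), ∫|Ψ|² 4πr² dr = A²·(8·π·a_0^3/3).
Substituting a_0 = 2.00 gives A² = 0.01492, so A = 0.1222.

A ≈ 0.122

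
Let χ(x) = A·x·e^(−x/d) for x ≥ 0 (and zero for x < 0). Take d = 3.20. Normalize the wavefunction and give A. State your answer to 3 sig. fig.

Require ∫ |χ|² dx = 1 over the whole domain.
∫|χ|² dx = A²·(d^3/4).
With d = 3.20: A² = 0.1221 and A = 0.3494.

A ≈ 0.349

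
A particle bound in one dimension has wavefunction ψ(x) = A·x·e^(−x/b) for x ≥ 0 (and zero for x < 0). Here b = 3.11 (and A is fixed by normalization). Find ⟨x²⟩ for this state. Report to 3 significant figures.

⟨x²⟩ = ∫ x^2 |ψ|² dx over the full domain.
The ratio of the moment integral to the normalization integral gives ⟨x²⟩ = 3·b^2.
Putting b = 3.11 gives 29.02.

⟨x^2⟩ ≈ 29.0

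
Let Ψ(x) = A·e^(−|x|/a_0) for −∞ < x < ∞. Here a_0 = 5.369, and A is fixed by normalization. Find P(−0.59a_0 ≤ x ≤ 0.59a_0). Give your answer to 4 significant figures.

P ≈ 0.6927

P = ∫_{−0.59a_0}^{0.59a_0} |Ψ(x)|² dx.
The normalization integral ∫|Ψ|²dx over the whole domain equals a_0·A², and A² cancels in the ratio.
Both integrals are even about x = 0, so only the x ≥ 0 halves are needed (the factors of 2 cancel). In terms of u = x/a_0 (A² and the length scale cancel between numerator and denominator), P = [∫_{0}^{0.59} e^(-2·u) du] / [∫_{0}^{∞} e^(-2·u) du].
With ∫ e^(-2·u) du = -e^(-2·u)/2 + C, the region integral is 1/2 - e^(-59/50)/2 and the full one is 1/2.
Taking the ratio, P = 0.69272.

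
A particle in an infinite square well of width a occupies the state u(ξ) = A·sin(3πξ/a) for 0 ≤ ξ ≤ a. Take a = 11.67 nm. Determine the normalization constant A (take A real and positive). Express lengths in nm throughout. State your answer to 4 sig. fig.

Normalization requires ∫|u|² dξ = 1, integrated from 0 to a.
Using sin²θ = (1 − cos 2θ)/2, the integral (without the A² prefactor) comes out to a/2.
Plugging in a = 11.67 yields A = 0.41398.

A ≈ 0.4140 nm^(-1/2)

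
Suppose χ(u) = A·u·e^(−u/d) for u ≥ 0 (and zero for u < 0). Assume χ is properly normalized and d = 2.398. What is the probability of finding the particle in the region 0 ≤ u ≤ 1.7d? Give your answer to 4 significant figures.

P ≈ 0.6603

P = ∫_{0}^{1.7d} |χ(u)|² du.
Since A² = 1/(d^3/4), this is the region integral divided by the full normalization integral.
In terms of t = u/d (A² and the length scale cancel between numerator and denominator), P = [∫_{0}^{1.7} t^2·e^(-2·t) dt] / [∫_{0}^{∞} t^2·e^(-2·t) dt].
An antiderivative of t^2·e^(-2·t) is -(2·t^2 + 2·t + 1)·e^(-2·t)/4; evaluating from 0 to 1.7 gives 1/4 - 509·e^(-17/5)/200, while the full integral is 1/4.
The result is P = 0.66026.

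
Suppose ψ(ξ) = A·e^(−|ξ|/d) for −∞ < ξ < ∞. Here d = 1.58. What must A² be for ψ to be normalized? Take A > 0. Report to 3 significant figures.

Normalization requires ∫|ψ|² dξ = 1, integrated from −∞ to ∞.
With ψ = A·e^(−|ξ|/d), the integral evaluates to A²·[d].
Setting this equal to 1 gives A² = 1/(d).
Substituting d = 1.58 gives A² = 0.6329, so A = 0.7956.

A^2 ≈ 0.633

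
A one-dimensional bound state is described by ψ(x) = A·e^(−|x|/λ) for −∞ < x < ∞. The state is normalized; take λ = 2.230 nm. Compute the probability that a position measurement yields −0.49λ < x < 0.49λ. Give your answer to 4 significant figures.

P ≈ 0.6247

|ψ|² is the probability density, so P = ∫_{−0.49λ}^{0.49λ} |ψ|² dx.
With A² fixed by ∫|ψ|² = 1, i.e. A² = (λ)^(−1), substitute and integrate.
By symmetry take twice the x ≥ 0 contribution in numerator and denominator; the 2's cancel. Substituting u = x/λ, A² and the length scale cancel in the ratio: P = ∫_{0}^{0.49} e^(-2·u) du / ∫_{0}^{∞} e^(-2·u) du.
Using ∫ e^(-2·u) du = -e^(-2·u)/2, the numerator is 1/2 - e^(-49/50)/2 and the denominator is 1/2.
Taking the ratio, P = 0.62469.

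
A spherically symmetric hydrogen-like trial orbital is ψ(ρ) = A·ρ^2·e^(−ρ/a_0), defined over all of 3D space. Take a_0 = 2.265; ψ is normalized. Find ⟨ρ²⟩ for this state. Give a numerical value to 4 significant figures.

⟨ρ^2⟩ ≈ 71.82

The expectation value is the |ψ|²-weighted average of ρ^2: ∫ ρ^2|ψ|² 4πρ² dρ.
Using ∫₀^∞ ρⁿ e^(−αρ) dρ = n!/αⁿ⁺¹, since the A² factors cancel between numerator and denominator, ⟨ρ²⟩ = 14·a_0^2.
With a_0 = 2.265, ⟨ρ^2⟩ = 71.823.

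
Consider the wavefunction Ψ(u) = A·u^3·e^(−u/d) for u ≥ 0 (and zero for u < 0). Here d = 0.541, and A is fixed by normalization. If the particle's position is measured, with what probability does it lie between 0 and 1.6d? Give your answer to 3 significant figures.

P = ∫_{0}^{1.6d} |Ψ(u)|² du.
With A² fixed by ∫|Ψ|² = 1, i.e. A² = (45·d^7/8)^(−1), substitute and integrate.
In terms of t = u/d (A² and the length scale cancel between numerator and denominator), P = [∫_{0}^{1.6} t^6·e^(-2·t) dt] / [∫_{0}^{∞} t^6·e^(-2·t) dt].
Using ∫ t^6·e^(-2·t) dt = -(4·t^6 + 12·t^5 + 30·t^4 + 60·t^3 + 90·t^2 + 90·t + 45)·e^(-2·t)/8, the numerator is ≈ 0.25098 and the denominator is 45/8.
The result is P = 0.04462.

P ≈ 0.0446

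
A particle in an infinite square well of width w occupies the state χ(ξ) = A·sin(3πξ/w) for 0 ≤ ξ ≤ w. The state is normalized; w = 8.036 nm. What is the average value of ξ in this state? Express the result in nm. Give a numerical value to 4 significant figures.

The expectation value is the |χ|²-weighted average of ξ: ∫ ξ|χ|² dξ.
With ∫₀^w sin²(nπξ/w) dξ = w/2, since the A² factors cancel between numerator and denominator, ⟨ξ⟩ = w/2.
Putting w = 8.036 gives 4.0180.

⟨ξ⟩ ≈ 4.018 nm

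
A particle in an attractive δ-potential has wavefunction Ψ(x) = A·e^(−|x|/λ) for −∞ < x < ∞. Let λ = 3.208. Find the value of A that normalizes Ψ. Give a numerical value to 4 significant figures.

The normalization condition is ∫|Ψ|² dx = 1 from −∞ to ∞.
The integral (without the A² prefactor) comes out to λ.
Plugging in λ = 3.208 yields A = 0.55832.

A ≈ 0.5583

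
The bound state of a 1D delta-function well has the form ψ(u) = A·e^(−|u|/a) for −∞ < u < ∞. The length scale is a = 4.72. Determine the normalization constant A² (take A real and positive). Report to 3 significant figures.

A^2 ≈ 0.212

Normalization requires ∫|ψ|² du = 1, integrated from −∞ to ∞.
The integral (without the A² prefactor) comes out to a.
Setting this equal to 1 gives A² = 1/(a).
Plugging in a = 4.72 yields A = 0.4603.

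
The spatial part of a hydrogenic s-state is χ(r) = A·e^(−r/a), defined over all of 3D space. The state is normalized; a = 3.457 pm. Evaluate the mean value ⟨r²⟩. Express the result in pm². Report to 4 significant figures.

By definition ⟨r²⟩ = ∫ r^2 |χ(r)|² 4πr² dr.
With ∫₀^∞ r^4 e^(−αr) dr = 4!/α^5, evaluating both integrals, ⟨r²⟩ = 3·a^2.
Putting a = 3.457 gives 35.853.

⟨r^2⟩ ≈ 35.85 pm^2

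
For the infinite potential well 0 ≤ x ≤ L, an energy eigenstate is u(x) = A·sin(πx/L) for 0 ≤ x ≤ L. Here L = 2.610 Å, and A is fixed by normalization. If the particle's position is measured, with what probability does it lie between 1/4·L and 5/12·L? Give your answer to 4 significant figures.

P ≈ 0.2462

P = ∫_{1/4·L}^{5/12·L} |u(x)|² dx.
The normalization integral ∫|u|²dx over the whole domain equals L/2·A², and A² cancels in the ratio.
Let t = x/L; then A² and the length scale cancel, so P = ∫_{1/4}^{5/12} sin(π·t)^2 dt ÷ ∫_{0}^{1} sin(π·t)^2 dt.
With ∫ sin(π·t)^2 dt = t/2 - sin(2·π·t)/(4·π) + C, the region integral is 1/(8·π) + 1/12 and the full one is 1/2.
Evaluating gives P = (3 + 2·π)/(12·π).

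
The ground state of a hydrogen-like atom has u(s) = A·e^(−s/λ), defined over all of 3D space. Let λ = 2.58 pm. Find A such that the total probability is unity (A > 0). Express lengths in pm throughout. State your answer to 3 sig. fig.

Require ∫ |u|² 4πs² ds = 1 over the whole domain.
The integral (without the A² prefactor) comes out to π·λ^3.
Substituting λ = 2.58 gives A² = 0.01853, so A = 0.1361.

A ≈ 0.136 pm^(-3/2)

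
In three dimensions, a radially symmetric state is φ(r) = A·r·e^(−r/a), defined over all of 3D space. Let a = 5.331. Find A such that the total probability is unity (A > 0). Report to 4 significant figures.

A ≈ 0.004964

We need A² ∫|f|² 4πr² dr = 1, taking the integral from 0 to ∞.
The angular integral contributes 4π, leaving ∫₀^∞ r²|φ|² dr.
Using ∫₀^∞ rⁿ e^(−αr) dr = n!/αⁿ⁺¹, carrying out the integral gives A² · 3·π·a^5.
So A² = (3·π·a^5)^(−1).
With a = 5.331: A² = 0.000024643 and A = 0.0049641.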